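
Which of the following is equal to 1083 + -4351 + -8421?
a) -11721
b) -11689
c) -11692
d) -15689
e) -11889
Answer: b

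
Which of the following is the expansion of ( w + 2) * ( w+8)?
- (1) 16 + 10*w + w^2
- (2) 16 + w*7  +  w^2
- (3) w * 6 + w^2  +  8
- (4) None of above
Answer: 1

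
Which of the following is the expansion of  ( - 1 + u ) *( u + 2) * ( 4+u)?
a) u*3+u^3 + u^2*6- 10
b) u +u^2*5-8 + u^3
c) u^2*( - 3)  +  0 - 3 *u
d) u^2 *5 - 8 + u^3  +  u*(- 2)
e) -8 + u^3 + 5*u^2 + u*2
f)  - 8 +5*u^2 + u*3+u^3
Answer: e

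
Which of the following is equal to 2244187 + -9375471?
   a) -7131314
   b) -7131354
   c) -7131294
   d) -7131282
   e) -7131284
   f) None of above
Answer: e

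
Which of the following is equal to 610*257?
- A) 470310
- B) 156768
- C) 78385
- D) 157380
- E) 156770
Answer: E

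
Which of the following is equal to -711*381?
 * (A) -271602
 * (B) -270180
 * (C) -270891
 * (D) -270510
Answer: C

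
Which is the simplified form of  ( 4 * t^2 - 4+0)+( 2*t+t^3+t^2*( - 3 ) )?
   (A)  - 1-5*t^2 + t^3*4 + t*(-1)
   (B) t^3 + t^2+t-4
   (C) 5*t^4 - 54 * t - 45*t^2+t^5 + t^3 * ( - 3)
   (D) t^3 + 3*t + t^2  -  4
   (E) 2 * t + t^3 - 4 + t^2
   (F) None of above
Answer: E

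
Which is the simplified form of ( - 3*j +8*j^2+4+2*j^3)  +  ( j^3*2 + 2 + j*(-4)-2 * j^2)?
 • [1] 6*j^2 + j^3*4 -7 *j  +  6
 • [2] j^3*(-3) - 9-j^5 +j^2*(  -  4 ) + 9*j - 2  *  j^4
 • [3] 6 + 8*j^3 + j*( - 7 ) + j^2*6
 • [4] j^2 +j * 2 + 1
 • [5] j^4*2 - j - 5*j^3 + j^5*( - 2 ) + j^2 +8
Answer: 1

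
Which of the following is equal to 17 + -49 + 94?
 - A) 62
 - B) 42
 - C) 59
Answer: A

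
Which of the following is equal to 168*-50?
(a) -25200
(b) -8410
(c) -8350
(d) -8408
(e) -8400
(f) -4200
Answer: e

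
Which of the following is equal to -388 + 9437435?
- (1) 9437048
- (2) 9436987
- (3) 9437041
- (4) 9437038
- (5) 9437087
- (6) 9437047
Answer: 6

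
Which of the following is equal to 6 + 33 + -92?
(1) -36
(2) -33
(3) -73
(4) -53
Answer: 4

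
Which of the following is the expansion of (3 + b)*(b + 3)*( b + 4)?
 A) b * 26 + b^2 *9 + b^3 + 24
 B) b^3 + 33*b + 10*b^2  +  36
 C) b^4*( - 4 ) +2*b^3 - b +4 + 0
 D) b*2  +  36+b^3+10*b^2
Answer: B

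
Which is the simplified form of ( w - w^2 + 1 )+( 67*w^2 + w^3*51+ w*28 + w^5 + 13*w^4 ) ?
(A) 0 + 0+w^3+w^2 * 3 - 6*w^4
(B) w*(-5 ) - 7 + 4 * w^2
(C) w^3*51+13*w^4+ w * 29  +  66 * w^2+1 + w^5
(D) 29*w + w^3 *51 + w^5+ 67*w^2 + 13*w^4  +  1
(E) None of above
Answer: C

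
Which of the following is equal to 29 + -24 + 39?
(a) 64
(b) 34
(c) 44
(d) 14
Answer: c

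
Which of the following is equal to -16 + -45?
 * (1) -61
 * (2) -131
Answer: 1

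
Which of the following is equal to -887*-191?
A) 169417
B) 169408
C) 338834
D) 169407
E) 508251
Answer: A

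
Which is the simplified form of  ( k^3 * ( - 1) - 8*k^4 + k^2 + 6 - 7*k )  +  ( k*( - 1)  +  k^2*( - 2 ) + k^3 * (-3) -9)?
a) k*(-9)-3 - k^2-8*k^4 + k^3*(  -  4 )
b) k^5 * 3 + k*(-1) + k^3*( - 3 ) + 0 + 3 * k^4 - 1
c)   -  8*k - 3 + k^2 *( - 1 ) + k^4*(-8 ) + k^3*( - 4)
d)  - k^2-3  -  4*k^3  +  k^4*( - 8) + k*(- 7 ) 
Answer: c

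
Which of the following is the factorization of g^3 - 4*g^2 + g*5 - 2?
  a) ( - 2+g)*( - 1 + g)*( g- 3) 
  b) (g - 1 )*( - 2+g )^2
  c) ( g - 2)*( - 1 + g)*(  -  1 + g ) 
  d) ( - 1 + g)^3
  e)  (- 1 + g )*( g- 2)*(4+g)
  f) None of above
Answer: c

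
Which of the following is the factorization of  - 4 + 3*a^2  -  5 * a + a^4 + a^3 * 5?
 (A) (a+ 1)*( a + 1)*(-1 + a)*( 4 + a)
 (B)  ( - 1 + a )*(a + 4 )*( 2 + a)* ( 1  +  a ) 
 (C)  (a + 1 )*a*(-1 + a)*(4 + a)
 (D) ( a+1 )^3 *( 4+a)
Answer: A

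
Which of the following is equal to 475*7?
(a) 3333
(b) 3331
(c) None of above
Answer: c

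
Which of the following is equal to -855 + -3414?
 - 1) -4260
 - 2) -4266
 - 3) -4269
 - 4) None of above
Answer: 3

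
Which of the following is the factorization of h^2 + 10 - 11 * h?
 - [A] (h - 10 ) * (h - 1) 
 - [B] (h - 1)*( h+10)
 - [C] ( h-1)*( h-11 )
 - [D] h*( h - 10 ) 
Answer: A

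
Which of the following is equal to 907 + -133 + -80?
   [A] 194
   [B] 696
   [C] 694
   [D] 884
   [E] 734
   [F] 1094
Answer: C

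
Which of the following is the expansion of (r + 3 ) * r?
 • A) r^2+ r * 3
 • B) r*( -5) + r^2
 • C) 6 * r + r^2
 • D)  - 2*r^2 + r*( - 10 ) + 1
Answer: A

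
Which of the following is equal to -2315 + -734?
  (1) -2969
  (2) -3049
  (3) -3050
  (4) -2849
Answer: 2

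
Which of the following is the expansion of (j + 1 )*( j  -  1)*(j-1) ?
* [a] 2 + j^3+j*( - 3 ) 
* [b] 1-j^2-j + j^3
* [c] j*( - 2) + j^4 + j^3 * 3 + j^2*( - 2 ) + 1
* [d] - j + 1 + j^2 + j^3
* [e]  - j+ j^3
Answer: b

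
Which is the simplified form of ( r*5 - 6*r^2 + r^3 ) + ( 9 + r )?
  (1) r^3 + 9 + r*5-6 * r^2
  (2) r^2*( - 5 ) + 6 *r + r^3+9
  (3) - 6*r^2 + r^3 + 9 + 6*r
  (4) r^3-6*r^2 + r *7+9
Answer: 3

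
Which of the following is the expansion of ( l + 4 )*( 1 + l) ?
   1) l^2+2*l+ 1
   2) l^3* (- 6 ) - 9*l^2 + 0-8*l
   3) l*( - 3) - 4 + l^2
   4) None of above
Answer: 4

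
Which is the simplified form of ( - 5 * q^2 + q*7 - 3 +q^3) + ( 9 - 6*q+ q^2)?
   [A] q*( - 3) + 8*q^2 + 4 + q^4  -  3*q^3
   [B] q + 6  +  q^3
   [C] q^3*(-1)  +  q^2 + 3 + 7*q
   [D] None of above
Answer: D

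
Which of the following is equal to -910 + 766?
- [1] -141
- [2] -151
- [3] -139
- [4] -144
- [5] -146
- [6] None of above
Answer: 4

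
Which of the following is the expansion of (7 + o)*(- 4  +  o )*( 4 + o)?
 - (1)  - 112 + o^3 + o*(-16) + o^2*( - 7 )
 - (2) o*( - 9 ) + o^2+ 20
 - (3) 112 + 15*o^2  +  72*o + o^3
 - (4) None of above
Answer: 4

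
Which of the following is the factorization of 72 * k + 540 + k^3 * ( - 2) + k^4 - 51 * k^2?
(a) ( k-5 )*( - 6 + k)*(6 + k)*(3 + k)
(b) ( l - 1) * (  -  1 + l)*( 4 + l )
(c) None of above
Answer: a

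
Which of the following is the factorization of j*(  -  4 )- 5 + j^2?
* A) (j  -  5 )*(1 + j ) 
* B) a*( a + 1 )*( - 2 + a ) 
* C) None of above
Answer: A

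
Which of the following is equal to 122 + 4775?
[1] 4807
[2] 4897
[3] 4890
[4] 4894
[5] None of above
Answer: 2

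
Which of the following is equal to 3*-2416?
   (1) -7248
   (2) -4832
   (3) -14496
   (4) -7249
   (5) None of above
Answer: 1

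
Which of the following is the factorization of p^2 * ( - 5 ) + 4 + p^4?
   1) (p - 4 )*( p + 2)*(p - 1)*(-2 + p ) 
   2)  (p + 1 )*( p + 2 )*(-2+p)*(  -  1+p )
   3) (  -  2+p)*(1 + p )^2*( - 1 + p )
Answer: 2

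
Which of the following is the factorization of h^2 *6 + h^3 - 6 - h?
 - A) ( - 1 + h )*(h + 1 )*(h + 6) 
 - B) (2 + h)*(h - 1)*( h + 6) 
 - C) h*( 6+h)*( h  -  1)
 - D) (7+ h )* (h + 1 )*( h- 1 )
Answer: A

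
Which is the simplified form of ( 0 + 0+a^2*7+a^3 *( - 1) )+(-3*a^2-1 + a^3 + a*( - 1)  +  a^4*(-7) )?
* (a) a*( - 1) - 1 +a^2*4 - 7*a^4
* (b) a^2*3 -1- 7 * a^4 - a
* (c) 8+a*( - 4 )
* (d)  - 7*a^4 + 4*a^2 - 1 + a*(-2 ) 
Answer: a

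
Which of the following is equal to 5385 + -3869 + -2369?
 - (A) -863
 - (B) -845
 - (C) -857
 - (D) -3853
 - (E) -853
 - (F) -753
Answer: E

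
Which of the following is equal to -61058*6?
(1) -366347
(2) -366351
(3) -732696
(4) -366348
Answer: 4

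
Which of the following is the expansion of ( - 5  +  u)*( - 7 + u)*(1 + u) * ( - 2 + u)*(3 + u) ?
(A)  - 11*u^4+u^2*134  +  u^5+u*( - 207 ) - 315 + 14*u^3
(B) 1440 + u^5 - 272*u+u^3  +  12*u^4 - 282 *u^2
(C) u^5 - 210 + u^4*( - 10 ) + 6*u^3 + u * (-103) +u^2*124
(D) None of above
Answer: C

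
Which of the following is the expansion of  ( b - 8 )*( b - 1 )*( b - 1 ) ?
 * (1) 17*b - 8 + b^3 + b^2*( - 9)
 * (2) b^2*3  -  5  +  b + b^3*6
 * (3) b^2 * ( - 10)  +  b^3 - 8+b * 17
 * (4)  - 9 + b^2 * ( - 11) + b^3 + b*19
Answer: 3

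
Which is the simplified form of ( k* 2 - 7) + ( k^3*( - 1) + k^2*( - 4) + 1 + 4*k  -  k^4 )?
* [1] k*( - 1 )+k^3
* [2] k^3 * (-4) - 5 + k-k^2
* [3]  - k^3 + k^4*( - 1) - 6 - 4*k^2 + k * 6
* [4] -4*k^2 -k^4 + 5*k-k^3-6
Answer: 3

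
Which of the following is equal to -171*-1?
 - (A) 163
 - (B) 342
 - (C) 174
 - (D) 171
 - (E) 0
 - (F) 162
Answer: D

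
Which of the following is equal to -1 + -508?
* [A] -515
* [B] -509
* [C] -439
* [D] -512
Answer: B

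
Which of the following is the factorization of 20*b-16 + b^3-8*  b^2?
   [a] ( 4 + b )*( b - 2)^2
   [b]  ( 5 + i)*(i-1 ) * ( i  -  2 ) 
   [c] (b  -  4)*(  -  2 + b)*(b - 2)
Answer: c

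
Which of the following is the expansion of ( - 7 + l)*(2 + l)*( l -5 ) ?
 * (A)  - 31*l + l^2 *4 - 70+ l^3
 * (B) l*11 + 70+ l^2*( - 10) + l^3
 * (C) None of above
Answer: B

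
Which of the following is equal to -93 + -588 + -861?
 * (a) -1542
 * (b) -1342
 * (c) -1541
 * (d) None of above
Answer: a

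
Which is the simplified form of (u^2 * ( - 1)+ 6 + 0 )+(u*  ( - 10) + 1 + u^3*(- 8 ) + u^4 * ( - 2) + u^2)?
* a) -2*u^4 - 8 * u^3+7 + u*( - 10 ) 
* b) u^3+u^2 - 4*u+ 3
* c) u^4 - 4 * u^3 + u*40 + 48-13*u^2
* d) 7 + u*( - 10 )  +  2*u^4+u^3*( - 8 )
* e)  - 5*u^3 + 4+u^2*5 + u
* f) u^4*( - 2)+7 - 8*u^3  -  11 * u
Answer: a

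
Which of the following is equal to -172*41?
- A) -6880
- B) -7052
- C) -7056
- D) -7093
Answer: B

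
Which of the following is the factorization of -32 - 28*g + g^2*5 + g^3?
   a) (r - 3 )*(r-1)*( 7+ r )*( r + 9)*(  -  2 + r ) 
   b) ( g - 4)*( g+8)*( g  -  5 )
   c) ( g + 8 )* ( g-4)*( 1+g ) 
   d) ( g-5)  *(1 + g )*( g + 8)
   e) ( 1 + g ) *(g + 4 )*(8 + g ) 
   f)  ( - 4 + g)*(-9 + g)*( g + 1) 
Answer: c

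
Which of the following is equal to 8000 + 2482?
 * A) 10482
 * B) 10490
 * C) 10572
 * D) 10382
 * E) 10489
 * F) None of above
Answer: A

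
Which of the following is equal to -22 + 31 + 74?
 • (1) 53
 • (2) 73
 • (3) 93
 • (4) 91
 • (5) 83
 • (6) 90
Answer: 5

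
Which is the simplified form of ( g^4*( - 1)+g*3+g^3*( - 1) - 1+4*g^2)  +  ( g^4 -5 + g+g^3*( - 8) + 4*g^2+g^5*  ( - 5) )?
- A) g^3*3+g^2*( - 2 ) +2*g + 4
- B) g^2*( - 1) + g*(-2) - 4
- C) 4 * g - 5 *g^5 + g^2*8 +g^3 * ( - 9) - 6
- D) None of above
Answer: C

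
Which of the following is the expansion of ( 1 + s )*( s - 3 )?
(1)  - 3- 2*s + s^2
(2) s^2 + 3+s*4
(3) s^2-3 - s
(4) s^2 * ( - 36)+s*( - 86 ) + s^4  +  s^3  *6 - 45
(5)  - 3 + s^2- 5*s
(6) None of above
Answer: 1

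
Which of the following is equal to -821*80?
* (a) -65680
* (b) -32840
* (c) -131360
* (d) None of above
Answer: a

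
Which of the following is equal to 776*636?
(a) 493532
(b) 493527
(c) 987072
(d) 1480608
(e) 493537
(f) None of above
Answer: f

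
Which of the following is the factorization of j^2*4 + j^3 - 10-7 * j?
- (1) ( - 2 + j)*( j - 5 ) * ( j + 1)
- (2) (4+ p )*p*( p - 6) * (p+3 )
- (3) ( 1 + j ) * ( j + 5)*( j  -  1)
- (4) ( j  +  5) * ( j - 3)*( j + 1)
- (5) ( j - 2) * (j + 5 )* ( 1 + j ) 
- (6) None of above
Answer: 5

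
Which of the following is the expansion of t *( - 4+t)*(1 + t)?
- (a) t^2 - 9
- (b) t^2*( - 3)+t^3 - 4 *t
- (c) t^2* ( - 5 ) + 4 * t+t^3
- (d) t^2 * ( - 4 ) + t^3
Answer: b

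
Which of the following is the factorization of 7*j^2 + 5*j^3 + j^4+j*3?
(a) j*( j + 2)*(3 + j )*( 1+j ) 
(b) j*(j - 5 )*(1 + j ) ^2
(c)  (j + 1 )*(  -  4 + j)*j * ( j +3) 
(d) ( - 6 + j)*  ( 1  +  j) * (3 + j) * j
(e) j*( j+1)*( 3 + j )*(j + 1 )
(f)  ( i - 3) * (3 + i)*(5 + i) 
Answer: e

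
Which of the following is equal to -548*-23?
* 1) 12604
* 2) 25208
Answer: 1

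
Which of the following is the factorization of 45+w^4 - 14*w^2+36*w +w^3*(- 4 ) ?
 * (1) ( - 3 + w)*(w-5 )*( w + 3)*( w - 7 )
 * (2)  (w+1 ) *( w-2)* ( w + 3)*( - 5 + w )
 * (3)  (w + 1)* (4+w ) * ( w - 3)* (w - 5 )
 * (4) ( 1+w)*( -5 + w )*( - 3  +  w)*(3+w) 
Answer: 4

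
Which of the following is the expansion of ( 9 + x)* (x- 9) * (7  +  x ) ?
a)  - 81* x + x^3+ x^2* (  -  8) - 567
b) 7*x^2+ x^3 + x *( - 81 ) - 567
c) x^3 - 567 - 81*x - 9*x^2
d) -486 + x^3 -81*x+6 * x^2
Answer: b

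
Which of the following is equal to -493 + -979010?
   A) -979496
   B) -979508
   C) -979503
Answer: C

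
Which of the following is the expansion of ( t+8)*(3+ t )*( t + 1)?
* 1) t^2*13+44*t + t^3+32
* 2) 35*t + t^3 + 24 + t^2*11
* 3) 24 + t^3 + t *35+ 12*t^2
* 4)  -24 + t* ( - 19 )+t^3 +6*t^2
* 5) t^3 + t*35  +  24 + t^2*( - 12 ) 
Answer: 3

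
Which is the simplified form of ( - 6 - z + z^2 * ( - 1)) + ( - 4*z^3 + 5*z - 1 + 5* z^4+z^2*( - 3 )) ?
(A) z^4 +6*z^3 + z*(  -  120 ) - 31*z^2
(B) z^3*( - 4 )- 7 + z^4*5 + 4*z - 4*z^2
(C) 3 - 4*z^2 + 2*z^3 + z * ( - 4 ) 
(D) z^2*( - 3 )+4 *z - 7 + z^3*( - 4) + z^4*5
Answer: B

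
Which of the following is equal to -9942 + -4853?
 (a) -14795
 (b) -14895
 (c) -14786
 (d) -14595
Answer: a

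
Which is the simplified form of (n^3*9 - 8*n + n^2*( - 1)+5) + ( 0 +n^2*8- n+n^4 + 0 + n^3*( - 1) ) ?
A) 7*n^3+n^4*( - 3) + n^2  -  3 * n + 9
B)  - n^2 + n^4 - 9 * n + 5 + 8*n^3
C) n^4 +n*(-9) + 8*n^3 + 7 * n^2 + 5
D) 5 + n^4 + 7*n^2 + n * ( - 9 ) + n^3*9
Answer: C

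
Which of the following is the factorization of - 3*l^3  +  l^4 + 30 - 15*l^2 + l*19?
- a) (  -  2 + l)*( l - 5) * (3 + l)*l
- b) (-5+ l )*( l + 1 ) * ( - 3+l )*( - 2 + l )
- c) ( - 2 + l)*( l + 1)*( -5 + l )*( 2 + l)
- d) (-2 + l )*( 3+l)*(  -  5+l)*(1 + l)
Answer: d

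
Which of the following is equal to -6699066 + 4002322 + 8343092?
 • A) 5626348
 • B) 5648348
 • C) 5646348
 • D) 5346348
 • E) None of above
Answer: C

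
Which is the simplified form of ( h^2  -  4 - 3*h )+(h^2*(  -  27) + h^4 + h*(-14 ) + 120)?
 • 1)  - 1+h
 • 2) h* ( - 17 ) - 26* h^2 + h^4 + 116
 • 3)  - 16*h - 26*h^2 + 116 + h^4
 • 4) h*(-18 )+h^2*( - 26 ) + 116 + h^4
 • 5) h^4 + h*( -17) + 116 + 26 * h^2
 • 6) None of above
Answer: 2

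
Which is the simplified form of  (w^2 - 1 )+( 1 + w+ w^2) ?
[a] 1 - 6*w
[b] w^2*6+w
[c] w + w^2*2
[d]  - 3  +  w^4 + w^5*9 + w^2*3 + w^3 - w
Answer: c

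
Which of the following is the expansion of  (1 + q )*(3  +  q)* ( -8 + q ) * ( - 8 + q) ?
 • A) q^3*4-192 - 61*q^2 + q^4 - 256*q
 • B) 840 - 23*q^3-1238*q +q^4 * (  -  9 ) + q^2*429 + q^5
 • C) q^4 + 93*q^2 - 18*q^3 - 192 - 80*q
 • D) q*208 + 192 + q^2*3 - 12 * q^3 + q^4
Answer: D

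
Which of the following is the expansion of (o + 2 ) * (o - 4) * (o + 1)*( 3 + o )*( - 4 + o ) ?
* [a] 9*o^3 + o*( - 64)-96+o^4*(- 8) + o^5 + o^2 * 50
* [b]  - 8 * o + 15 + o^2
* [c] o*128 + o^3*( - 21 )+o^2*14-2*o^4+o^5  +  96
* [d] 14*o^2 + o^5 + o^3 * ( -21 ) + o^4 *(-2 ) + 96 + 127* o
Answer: c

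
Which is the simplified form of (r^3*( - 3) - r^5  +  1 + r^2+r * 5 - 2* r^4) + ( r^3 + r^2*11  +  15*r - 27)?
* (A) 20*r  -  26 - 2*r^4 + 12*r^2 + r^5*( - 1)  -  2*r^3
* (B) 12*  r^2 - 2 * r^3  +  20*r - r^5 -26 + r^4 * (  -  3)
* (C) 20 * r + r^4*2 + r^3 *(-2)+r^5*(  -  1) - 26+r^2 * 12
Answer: A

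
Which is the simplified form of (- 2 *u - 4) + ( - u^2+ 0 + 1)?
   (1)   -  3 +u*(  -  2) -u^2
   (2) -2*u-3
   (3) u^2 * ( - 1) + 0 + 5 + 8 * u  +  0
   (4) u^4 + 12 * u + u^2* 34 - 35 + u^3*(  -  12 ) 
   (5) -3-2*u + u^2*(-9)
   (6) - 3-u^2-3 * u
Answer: 1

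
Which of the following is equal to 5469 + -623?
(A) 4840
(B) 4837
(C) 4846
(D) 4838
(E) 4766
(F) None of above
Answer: C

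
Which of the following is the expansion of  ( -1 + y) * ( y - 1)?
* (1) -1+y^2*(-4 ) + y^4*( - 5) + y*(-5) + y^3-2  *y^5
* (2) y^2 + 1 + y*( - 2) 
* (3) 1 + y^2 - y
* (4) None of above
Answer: 2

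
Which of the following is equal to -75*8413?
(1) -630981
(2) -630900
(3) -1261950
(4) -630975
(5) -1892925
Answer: 4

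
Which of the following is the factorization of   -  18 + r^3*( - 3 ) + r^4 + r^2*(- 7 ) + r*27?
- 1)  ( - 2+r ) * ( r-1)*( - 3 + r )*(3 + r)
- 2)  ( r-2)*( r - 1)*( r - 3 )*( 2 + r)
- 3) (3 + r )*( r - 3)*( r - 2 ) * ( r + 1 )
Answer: 1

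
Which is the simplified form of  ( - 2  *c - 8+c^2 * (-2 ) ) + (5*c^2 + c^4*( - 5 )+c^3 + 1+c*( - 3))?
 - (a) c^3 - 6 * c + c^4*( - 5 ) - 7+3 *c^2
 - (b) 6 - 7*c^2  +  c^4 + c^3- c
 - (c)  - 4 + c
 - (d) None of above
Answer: d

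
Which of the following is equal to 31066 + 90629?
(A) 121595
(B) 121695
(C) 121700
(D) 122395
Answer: B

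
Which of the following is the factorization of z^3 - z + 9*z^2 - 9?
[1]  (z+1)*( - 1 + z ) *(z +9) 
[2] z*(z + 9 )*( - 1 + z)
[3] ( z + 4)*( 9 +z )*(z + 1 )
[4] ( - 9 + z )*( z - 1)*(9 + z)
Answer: 1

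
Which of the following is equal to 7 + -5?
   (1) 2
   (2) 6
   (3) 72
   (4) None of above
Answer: 1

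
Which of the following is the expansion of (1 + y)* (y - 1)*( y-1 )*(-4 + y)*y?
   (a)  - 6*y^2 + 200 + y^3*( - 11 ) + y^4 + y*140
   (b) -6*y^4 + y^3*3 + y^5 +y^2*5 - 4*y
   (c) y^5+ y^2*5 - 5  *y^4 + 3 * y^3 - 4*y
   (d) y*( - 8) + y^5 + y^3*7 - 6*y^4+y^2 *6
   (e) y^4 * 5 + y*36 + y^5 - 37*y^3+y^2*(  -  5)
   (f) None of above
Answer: c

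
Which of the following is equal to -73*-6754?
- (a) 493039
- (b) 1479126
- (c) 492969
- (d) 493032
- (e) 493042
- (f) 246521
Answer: e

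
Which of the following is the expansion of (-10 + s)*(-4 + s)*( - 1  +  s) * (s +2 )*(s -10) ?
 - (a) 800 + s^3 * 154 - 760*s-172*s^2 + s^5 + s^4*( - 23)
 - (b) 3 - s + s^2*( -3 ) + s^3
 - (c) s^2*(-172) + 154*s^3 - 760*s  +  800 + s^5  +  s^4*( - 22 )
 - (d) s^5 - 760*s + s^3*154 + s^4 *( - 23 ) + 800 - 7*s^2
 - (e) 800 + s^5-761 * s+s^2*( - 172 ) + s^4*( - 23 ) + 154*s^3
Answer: a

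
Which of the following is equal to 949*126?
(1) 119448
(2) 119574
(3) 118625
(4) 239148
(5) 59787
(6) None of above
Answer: 2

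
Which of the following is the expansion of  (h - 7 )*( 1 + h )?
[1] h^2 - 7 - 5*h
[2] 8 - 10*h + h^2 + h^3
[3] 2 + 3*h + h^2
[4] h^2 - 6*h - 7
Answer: 4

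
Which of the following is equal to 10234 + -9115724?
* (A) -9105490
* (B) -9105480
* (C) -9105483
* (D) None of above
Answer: A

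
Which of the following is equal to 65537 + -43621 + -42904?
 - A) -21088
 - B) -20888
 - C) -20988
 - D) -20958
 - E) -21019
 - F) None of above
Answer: C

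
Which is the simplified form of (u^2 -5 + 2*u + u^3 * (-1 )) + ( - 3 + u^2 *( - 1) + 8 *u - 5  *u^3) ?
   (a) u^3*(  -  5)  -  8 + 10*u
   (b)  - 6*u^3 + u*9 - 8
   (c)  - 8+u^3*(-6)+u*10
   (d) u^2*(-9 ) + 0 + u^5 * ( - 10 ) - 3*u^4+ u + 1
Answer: c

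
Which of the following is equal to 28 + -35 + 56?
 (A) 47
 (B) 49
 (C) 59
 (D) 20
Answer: B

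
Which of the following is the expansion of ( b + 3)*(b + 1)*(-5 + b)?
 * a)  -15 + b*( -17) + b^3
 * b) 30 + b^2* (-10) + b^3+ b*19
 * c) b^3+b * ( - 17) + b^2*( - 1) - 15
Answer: c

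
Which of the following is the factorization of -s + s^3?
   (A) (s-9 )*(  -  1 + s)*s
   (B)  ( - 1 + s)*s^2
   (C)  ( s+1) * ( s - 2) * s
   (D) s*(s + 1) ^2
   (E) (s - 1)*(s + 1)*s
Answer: E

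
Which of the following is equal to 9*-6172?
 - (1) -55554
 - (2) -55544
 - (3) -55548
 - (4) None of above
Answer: 3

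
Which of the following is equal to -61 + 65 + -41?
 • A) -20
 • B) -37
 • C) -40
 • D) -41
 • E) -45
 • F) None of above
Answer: B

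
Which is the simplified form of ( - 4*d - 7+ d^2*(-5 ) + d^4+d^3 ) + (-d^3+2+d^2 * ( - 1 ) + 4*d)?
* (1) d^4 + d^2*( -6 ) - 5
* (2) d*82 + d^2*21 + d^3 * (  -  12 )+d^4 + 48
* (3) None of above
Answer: 1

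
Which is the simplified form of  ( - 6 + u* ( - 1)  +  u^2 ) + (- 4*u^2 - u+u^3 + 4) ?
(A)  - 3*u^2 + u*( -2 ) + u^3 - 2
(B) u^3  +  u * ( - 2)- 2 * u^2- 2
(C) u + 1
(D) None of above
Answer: A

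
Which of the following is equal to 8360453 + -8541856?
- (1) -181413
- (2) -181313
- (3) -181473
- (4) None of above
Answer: 4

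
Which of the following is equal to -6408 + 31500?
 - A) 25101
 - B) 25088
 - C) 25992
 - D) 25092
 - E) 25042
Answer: D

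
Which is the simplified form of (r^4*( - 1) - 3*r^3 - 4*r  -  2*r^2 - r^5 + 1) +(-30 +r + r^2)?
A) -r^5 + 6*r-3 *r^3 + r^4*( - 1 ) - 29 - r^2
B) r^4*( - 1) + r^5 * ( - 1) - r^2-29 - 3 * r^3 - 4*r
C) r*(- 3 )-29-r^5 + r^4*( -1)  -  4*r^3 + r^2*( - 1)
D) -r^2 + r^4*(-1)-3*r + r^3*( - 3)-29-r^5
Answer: D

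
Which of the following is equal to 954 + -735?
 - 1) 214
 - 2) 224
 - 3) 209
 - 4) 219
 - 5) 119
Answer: 4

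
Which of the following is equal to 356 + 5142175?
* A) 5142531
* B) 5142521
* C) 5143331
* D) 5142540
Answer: A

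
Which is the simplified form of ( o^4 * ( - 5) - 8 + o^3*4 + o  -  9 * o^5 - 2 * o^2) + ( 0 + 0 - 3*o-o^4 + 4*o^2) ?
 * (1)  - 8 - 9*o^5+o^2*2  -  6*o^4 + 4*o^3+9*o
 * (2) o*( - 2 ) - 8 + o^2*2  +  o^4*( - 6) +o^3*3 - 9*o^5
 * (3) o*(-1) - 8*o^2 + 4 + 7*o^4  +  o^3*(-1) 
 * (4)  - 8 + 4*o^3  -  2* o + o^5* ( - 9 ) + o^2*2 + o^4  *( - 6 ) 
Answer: 4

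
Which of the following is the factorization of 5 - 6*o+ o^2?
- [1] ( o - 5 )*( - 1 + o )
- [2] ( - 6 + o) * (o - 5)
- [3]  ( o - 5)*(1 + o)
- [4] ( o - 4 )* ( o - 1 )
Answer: 1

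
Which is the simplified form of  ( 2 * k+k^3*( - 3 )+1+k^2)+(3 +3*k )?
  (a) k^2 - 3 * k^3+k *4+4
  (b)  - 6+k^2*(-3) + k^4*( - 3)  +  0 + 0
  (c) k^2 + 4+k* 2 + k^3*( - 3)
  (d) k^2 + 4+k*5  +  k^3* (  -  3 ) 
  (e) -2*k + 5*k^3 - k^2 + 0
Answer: d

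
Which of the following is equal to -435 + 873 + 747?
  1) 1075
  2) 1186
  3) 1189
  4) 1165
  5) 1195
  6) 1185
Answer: 6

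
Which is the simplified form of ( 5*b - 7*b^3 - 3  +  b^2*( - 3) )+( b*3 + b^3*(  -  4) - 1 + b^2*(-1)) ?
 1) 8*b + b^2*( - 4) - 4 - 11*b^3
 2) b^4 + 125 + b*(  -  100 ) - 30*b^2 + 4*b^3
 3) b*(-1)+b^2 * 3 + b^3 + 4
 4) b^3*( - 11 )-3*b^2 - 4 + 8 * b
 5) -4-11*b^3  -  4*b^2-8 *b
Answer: 1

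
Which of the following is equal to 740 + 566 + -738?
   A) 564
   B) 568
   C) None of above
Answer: B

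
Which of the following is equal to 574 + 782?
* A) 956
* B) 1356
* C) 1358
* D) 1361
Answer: B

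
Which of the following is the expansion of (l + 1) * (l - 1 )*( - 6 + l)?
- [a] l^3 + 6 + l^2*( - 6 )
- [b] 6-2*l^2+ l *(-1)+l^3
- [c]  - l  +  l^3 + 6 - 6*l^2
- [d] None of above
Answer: c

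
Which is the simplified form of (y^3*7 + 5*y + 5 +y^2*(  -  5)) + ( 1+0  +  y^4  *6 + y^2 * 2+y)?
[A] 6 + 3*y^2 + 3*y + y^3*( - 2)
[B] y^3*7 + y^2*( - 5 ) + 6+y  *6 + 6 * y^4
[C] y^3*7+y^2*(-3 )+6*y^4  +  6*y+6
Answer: C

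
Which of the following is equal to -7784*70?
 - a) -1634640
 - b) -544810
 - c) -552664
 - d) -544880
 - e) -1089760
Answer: d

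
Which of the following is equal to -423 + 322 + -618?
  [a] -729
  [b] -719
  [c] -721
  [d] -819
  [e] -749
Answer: b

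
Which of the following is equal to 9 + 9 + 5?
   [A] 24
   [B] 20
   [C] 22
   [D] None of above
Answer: D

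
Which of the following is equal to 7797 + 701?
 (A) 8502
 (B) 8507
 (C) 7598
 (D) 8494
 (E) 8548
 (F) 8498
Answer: F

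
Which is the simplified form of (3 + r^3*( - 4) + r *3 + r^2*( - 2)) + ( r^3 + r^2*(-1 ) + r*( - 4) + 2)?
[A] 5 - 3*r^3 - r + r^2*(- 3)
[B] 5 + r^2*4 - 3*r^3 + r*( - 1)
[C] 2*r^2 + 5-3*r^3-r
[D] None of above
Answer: A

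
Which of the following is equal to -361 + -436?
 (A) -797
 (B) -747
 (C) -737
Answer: A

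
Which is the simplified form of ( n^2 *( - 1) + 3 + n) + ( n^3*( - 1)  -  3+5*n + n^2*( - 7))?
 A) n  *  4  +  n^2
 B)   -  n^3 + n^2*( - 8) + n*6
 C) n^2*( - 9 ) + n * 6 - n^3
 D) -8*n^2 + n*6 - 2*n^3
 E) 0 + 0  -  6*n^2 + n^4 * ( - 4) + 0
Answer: B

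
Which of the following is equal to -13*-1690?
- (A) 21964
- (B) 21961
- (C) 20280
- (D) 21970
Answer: D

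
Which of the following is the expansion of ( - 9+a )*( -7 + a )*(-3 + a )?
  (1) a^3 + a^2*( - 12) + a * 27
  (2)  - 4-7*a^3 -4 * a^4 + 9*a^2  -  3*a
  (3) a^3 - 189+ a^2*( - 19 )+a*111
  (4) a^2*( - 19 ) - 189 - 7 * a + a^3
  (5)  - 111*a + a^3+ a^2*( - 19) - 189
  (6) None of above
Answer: 3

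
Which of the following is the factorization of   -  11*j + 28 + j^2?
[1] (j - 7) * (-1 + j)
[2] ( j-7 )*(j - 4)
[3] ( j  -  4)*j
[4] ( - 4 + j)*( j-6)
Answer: 2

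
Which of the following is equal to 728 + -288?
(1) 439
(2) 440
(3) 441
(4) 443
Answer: 2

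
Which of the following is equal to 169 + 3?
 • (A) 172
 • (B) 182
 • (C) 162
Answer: A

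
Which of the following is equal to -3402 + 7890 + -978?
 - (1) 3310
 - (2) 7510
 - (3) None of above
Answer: 3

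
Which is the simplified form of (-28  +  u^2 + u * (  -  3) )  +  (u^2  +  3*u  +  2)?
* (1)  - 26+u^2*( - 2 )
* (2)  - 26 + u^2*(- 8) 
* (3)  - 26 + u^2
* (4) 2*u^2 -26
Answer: 4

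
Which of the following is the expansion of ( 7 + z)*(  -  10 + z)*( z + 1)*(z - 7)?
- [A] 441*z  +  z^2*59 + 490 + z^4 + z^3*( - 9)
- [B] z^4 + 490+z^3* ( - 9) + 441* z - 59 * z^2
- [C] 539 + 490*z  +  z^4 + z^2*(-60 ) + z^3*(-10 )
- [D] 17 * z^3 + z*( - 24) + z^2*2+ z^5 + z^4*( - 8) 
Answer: B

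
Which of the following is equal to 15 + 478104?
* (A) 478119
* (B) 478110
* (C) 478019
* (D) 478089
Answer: A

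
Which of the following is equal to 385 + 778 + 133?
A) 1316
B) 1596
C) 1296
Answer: C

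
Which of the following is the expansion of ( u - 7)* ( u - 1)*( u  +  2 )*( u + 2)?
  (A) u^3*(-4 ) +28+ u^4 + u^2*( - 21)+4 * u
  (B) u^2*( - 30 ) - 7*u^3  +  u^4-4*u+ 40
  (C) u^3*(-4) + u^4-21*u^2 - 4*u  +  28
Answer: C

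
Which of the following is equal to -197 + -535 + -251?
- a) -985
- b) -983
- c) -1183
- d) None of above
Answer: b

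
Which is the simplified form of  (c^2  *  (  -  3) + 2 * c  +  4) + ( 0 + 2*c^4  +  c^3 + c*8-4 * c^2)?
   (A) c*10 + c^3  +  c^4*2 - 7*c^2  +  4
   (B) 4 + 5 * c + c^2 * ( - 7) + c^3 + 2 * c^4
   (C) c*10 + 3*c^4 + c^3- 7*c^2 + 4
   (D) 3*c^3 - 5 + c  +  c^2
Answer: A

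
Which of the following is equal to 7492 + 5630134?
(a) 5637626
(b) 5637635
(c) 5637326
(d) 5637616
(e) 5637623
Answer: a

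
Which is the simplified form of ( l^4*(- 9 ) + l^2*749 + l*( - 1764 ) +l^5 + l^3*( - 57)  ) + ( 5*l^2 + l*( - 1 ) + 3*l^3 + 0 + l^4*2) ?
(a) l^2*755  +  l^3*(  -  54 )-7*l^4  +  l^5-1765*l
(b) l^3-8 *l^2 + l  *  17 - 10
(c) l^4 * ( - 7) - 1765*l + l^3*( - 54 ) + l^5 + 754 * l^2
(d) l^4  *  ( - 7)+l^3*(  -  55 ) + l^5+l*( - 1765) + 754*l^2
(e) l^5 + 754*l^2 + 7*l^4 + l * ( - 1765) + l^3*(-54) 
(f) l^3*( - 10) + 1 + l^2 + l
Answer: c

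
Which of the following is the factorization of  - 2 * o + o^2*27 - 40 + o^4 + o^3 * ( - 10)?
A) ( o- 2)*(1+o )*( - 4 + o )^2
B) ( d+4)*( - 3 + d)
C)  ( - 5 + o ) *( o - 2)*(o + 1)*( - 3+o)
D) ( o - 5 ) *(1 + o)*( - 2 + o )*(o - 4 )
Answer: D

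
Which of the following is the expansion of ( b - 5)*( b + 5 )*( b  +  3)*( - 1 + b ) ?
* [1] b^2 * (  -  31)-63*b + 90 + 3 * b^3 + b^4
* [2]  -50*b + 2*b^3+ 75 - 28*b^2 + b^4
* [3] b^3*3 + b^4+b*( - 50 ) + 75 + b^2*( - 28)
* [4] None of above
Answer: 2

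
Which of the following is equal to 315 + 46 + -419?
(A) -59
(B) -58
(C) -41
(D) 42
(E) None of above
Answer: B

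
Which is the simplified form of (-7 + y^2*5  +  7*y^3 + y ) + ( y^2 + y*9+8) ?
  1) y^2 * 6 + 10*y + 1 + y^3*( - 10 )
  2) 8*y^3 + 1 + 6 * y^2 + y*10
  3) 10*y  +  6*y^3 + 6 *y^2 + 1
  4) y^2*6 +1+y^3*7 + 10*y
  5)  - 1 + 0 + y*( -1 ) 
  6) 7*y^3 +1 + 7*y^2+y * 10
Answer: 4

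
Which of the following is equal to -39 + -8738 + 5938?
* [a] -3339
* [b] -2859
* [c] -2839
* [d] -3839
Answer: c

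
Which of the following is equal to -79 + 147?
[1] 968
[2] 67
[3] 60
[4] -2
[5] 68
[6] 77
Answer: 5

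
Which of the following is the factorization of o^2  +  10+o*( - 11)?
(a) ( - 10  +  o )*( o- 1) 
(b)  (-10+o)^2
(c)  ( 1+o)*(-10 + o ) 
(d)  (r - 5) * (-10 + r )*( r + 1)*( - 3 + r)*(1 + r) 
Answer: a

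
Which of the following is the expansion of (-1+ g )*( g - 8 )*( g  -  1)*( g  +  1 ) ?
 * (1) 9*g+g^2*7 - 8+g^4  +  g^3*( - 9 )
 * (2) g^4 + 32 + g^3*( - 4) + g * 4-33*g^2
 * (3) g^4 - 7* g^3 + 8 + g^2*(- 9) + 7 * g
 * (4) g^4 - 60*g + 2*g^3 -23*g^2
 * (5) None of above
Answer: 1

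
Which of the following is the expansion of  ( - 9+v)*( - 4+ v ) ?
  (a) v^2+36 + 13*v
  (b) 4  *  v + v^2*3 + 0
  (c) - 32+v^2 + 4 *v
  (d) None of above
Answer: d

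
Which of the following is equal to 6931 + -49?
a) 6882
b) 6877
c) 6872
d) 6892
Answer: a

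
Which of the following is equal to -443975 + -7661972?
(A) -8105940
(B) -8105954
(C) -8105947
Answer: C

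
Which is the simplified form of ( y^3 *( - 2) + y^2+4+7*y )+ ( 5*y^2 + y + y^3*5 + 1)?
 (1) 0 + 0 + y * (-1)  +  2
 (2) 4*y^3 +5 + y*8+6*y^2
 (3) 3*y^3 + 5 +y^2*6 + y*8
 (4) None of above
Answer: 3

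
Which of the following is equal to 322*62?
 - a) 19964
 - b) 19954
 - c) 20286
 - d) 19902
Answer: a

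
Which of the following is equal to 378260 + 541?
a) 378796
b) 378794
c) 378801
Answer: c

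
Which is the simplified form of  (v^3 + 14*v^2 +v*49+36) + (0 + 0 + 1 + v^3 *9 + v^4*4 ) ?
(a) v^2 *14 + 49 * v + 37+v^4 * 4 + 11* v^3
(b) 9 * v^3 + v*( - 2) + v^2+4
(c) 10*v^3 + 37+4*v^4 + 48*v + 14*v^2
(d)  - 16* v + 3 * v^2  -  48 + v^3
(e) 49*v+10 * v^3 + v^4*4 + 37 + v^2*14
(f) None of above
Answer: e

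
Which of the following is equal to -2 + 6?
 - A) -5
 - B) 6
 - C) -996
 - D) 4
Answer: D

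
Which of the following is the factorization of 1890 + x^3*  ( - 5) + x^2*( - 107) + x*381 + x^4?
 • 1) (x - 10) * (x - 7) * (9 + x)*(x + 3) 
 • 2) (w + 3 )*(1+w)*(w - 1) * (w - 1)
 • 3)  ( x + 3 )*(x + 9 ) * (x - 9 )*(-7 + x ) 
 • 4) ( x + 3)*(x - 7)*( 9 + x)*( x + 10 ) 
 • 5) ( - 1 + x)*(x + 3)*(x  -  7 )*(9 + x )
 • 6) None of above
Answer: 1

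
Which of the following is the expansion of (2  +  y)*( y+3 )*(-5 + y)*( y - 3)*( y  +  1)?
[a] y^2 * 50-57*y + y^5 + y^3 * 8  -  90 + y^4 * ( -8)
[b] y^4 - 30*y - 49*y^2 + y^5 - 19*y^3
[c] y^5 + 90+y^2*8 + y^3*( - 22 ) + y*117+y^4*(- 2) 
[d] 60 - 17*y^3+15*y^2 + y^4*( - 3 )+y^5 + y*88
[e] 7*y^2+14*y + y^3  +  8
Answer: c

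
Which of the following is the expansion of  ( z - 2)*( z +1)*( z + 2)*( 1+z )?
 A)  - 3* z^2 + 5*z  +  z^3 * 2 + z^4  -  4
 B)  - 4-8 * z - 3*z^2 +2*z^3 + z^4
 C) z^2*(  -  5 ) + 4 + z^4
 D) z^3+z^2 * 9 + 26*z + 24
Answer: B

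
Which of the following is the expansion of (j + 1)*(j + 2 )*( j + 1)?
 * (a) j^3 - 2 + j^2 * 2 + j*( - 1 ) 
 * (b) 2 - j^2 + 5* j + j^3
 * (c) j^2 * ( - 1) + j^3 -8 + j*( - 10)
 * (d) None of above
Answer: d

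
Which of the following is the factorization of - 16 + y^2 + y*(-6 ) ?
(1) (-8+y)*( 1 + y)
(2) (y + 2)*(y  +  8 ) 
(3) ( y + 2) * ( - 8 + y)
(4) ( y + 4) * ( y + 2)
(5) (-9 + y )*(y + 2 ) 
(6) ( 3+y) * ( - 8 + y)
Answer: 3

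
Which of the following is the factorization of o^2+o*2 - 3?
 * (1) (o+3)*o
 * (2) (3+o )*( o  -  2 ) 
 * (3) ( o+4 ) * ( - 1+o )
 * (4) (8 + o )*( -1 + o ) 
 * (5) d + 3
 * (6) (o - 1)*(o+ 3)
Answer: 6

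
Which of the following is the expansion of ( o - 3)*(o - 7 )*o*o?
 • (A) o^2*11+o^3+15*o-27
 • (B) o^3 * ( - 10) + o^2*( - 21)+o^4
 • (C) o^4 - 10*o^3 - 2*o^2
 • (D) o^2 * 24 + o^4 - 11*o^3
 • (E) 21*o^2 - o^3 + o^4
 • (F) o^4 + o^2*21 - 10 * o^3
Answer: F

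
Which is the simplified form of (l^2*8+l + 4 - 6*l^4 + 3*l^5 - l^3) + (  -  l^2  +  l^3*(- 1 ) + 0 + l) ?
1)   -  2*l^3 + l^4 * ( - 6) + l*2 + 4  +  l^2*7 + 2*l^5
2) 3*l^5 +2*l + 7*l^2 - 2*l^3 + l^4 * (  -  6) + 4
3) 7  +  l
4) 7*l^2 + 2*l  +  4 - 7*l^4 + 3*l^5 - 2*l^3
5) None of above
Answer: 2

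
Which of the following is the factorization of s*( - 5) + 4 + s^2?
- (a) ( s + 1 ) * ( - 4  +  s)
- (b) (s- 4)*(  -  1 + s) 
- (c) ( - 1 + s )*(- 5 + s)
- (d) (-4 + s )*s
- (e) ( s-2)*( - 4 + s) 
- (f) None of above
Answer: b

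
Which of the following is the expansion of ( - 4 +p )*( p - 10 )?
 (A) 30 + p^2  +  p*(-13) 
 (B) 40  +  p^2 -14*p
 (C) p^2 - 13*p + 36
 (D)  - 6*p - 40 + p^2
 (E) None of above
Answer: B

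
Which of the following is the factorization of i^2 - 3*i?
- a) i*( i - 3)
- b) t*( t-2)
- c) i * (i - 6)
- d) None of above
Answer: a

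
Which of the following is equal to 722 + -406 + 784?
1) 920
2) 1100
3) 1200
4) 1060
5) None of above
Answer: 2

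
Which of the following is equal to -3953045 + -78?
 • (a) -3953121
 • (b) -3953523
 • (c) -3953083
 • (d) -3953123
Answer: d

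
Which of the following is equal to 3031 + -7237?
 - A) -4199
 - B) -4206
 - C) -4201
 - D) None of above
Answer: B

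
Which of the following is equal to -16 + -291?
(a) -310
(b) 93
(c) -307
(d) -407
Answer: c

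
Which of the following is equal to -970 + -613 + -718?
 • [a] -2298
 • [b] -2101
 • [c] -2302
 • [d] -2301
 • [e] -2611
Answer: d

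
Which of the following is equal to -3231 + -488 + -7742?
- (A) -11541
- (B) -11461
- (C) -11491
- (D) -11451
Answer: B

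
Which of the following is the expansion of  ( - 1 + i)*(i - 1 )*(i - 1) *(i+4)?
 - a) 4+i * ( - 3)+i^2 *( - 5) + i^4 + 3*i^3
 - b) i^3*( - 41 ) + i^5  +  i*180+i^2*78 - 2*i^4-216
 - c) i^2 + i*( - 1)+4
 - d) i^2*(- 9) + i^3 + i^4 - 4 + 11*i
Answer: d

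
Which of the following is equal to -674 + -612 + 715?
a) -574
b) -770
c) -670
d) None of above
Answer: d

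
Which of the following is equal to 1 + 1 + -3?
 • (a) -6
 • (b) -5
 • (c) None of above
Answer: c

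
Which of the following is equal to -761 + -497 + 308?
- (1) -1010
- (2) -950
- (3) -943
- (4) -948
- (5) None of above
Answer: 2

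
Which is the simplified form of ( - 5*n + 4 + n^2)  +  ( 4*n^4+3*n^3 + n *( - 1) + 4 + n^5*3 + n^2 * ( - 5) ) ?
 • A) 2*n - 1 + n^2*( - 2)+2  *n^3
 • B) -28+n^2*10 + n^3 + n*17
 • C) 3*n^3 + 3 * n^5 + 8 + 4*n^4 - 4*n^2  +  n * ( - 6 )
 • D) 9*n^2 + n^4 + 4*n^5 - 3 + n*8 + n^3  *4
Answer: C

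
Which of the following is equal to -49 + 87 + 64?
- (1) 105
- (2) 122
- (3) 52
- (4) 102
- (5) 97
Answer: 4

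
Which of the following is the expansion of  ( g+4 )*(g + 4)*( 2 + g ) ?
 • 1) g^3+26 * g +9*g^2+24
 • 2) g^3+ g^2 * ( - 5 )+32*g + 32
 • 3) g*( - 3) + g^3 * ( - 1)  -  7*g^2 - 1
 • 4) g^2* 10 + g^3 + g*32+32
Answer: 4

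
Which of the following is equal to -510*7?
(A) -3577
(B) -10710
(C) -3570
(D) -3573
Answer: C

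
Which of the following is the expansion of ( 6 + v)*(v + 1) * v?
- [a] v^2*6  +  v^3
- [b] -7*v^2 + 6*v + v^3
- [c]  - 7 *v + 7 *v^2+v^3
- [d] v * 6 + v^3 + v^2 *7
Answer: d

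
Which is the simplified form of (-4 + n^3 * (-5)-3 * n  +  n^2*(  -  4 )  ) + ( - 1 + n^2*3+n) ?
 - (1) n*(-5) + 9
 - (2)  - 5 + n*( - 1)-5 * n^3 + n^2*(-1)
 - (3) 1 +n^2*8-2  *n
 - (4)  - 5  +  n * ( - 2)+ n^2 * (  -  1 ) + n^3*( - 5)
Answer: 4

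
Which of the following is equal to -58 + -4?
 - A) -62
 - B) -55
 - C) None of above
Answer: A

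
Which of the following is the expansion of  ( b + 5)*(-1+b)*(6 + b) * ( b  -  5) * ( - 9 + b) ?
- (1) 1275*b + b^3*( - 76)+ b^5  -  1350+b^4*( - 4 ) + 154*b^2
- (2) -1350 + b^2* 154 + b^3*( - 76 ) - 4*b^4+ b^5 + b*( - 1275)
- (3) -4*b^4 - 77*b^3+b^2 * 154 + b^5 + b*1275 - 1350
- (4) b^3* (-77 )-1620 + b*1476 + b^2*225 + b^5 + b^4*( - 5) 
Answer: 1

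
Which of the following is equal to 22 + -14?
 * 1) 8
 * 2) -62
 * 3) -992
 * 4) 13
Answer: 1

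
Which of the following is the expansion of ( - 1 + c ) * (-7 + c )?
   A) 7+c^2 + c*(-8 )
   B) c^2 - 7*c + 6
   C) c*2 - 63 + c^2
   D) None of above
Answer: A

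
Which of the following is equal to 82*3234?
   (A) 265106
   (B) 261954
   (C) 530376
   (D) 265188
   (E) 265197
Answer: D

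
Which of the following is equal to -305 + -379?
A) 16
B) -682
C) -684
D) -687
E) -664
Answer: C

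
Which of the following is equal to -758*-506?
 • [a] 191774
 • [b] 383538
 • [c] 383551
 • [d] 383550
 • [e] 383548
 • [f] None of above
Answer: e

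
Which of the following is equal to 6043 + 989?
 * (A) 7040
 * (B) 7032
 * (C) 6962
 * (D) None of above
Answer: B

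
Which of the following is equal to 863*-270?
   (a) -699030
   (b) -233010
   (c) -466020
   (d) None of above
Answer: b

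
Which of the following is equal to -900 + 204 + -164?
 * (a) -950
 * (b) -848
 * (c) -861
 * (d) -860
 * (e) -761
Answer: d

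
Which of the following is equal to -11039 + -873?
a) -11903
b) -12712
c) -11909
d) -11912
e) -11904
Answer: d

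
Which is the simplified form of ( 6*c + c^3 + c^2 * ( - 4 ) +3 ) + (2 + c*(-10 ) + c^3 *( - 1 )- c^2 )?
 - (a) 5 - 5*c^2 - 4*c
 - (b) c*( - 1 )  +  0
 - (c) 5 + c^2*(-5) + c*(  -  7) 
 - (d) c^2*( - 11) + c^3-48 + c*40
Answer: a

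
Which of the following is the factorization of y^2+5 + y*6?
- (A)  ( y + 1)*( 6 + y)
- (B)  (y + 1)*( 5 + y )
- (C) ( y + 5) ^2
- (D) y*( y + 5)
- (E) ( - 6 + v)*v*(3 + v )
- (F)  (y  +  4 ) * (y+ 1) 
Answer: B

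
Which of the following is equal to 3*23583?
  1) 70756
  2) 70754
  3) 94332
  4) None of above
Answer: 4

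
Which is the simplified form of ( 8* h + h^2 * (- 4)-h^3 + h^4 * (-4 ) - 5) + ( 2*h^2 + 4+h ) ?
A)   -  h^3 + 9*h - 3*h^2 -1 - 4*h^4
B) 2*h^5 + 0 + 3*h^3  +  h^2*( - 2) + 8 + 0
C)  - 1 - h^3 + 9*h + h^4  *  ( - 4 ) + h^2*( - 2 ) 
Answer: C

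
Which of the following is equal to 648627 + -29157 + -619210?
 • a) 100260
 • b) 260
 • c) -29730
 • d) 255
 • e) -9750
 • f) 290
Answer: b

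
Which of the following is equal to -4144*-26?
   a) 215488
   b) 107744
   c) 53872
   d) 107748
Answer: b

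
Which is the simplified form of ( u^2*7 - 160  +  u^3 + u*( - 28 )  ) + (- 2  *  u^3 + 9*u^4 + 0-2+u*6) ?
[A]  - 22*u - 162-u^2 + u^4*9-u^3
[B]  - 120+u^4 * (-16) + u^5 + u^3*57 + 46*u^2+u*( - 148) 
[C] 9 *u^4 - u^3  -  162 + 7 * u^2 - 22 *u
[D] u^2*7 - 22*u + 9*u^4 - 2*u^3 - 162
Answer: C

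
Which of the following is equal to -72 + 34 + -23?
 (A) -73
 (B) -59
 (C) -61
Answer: C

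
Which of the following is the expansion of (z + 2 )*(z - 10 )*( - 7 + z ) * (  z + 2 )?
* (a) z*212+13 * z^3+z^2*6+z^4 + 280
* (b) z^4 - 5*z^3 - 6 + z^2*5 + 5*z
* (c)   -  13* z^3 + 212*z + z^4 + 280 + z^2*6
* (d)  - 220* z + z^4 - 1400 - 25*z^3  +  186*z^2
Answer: c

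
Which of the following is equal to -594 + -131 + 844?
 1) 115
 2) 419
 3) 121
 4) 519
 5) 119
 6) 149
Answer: 5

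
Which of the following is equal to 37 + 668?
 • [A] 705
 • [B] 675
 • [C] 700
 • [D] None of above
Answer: A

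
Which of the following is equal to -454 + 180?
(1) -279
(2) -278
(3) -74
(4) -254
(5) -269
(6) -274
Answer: 6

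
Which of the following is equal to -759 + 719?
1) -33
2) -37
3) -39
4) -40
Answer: 4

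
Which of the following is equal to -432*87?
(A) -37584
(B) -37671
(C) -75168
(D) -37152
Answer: A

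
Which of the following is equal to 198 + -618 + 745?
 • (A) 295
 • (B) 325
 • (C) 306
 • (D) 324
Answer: B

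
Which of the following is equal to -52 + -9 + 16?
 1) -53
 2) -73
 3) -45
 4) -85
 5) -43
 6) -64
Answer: 3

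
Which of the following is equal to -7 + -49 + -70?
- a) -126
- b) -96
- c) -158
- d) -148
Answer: a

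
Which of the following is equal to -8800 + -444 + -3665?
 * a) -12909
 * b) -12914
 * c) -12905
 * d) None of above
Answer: a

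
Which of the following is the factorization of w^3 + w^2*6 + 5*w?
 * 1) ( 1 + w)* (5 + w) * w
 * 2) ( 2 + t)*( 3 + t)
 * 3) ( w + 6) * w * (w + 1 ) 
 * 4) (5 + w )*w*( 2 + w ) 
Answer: 1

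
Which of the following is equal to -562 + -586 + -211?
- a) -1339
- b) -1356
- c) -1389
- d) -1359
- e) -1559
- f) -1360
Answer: d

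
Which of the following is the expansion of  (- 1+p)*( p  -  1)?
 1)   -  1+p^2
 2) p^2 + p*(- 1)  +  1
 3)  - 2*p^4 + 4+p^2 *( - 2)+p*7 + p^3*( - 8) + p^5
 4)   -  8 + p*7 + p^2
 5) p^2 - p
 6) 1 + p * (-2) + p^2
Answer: 6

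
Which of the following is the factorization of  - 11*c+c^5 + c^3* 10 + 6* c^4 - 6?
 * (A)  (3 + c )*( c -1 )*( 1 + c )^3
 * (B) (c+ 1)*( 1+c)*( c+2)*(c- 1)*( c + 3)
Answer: B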